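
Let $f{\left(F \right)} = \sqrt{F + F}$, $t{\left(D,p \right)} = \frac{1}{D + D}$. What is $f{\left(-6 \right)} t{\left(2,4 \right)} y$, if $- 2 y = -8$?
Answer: $2 i \sqrt{3} \approx 3.4641 i$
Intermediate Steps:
$y = 4$ ($y = \left(- \frac{1}{2}\right) \left(-8\right) = 4$)
$t{\left(D,p \right)} = \frac{1}{2 D}$
$f{\left(F \right)} = \sqrt{2} \sqrt{F}$ ($f{\left(F \right)} = \sqrt{2 F} = \sqrt{2} \sqrt{F}$)
$f{\left(-6 \right)} t{\left(2,4 \right)} y = \sqrt{2} \sqrt{-6} \frac{1}{2 \cdot 2} \cdot 4 = \sqrt{2} i \sqrt{6} \cdot \frac{1}{2} \cdot \frac{1}{2} \cdot 4 = 2 i \sqrt{3} \cdot \frac{1}{4} \cdot 4 = \frac{i \sqrt{3}}{2} \cdot 4 = 2 i \sqrt{3}$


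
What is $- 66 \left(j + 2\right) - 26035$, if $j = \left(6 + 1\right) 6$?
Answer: $-28939$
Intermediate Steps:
$j = 42$ ($j = 7 \cdot 6 = 42$)
$- 66 \left(j + 2\right) - 26035 = - 66 \left(42 + 2\right) - 26035 = \left(-66\right) 44 - 26035 = -2904 - 26035 = -28939$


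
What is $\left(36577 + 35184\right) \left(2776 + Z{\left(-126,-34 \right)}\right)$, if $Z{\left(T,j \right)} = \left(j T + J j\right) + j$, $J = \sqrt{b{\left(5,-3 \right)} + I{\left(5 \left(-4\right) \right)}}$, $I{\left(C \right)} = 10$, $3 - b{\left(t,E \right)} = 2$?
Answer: $504192786 - 2439874 \sqrt{11} \approx 4.961 \cdot 10^{8}$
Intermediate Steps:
$b{\left(t,E \right)} = 1$ ($b{\left(t,E \right)} = 3 - 2 = 1$)
$J = \sqrt{11}$ ($J = \sqrt{1 + 10} = \sqrt{11} \approx 3.3166$)
$Z{\left(T,j \right)} = j + T j + j \sqrt{11}$ ($Z{\left(T,j \right)} = \left(j T + \sqrt{11} j\right) + j = \left(T j + j \sqrt{11}\right) + j = j + T j + j \sqrt{11}$)
$\left(36577 + 35184\right) \left(2776 + Z{\left(-126,-34 \right)}\right) = \left(36577 + 35184\right) \left(2776 - 34 \left(1 - 126 + \sqrt{11}\right)\right) = 71761 \left(2776 - 34 \left(-125 + \sqrt{11}\right)\right) = 71761 \left(2776 + \left(4250 - 34 \sqrt{11}\right)\right) = 71761 \left(7026 - 34 \sqrt{11}\right) = 504192786 - 2439874 \sqrt{11}$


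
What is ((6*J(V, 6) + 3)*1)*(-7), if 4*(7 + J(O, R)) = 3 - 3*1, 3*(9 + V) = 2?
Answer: 273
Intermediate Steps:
V = -25/3 (V = -9 + (⅓)*2 = -9 + ⅔ = -25/3 ≈ -8.3333)
J(O, R) = -7 (J(O, R) = -7 + (3 - 3*1)/4 = -7 + (3 - 3)/4 = -7 + (¼)*0 = -7 + 0 = -7)
((6*J(V, 6) + 3)*1)*(-7) = ((6*(-7) + 3)*1)*(-7) = ((-42 + 3)*1)*(-7) = -39*1*(-7) = -39*(-7) = 273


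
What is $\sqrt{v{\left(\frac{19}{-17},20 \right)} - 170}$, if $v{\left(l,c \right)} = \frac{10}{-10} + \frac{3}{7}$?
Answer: $\frac{i \sqrt{8358}}{7} \approx 13.06 i$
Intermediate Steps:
$v{\left(l,c \right)} = - \frac{4}{7}$ ($v{\left(l,c \right)} = 10 \left(- \frac{1}{10}\right) + 3 \cdot \frac{1}{7} = -1 + \frac{3}{7} = - \frac{4}{7}$)
$\sqrt{v{\left(\frac{19}{-17},20 \right)} - 170} = \sqrt{- \frac{4}{7} - 170} = \sqrt{- \frac{1194}{7}} = \frac{i \sqrt{8358}}{7}$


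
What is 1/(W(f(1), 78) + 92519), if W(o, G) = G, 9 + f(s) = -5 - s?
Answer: 1/92597 ≈ 1.0799e-5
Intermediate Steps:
f(s) = -14 - s (f(s) = -9 + (-5 - s) = -14 - s)
1/(W(f(1), 78) + 92519) = 1/(78 + 92519) = 1/92597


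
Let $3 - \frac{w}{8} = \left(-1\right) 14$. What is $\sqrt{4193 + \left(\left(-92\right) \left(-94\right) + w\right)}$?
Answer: $\sqrt{12977} \approx 113.92$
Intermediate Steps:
$w = 136$ ($w = 24 - 8 \left(\left(-1\right) 14\right) = 24 - -112 = 24 + 112 = 136$)
$\sqrt{4193 + \left(\left(-92\right) \left(-94\right) + w\right)} = \sqrt{4193 + \left(\left(-92\right) \left(-94\right) + 136\right)} = \sqrt{4193 + \left(8648 + 136\right)} = \sqrt{4193 + 8784} = \sqrt{12977}$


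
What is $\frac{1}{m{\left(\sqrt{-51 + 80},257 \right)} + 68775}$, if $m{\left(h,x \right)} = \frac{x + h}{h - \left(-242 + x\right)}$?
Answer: $\frac{842251}{57909121520} + \frac{17 \sqrt{29}}{57909121520} \approx 1.4546 \cdot 10^{-5}$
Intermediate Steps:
$m{\left(h,x \right)} = \frac{h + x}{242 + h - x}$
$\frac{1}{m{\left(\sqrt{-51 + 80},257 \right)} + 68775} = \frac{1}{\frac{\sqrt{-51 + 80} + 257}{242 + \sqrt{-51 + 80} - 257} + 68775} = \frac{1}{\frac{\sqrt{29} + 257}{242 + \sqrt{29} - 257} + 68775} = \frac{1}{\frac{257 + \sqrt{29}}{-15 + \sqrt{29}} + 68775} = \frac{1}{68775 + \frac{257 + \sqrt{29}}{-15 + \sqrt{29}}}$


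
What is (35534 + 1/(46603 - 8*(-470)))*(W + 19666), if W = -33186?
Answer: -24195376357360/50363 ≈ -4.8042e+8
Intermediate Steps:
(35534 + 1/(46603 - 8*(-470)))*(W + 19666) = (35534 + 1/(46603 - 8*(-470)))*(-33186 + 19666) = (35534 + 1/(46603 + 3760))*(-13520) = (35534 + 1/50363)*(-13520) = (1789598843/50363)*(-13520) = -24195376357360/50363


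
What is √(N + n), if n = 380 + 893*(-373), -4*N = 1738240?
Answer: I*√767269 ≈ 875.94*I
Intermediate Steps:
N = -434560 (N = -¼*1738240 = -434560)
n = -332709 (n = 380 - 333089 = -332709)
√(N + n) = √(-434560 - 332709) = √(-767269) = I*√767269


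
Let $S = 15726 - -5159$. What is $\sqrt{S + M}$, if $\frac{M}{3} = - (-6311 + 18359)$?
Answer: $i \sqrt{15259} \approx 123.53 i$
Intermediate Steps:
$M = -36144$ ($M = 3 \left(- (-6311 + 18359)\right) = 3 \left(\left(-1\right) 12048\right) = 3 \left(-12048\right) = -36144$)
$S = 20885$ ($S = 15726 + 5159 = 20885$)
$\sqrt{S + M} = \sqrt{20885 - 36144} = \sqrt{-15259} = i \sqrt{15259}$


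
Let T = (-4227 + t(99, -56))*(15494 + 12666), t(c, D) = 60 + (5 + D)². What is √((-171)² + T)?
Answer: 3*I*√4896591 ≈ 6638.5*I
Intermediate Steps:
T = -44098560 (T = (-4227 + (60 + (5 - 56)²))*(15494 + 12666) = (-4227 + (60 + (-51)²))*28160 = (-4227 + (60 + 2601))*28160 = (-4227 + 2661)*28160 = -1566*28160 = -44098560)
√((-171)² + T) = √((-171)² - 44098560) = √(29241 - 44098560) = √(-44069319) = 3*I*√4896591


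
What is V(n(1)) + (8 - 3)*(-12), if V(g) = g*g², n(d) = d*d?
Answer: -59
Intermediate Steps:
n(d) = d²
V(g) = g³
V(n(1)) + (8 - 3)*(-12) = (1²)³ + (8 - 3)*(-12) = 1³ + 5*(-12) = 1 - 60 = -59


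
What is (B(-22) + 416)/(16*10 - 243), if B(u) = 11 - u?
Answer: -449/83 ≈ -5.4096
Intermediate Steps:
(B(-22) + 416)/(16*10 - 243) = ((11 - 1*(-22)) + 416)/(16*10 - 243) = ((11 + 22) + 416)/(160 - 243) = (33 + 416)/(-83) = 449*(-1/83) = -449/83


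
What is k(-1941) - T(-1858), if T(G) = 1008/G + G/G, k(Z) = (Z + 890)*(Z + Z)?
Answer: 3790302853/929 ≈ 4.0800e+6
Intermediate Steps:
k(Z) = 2*Z*(890 + Z) (k(Z) = (890 + Z)*(2*Z) = 2*Z*(890 + Z))
T(G) = 1 + 1008/G (T(G) = 1008/G + 1 = 1 + 1008/G)
k(-1941) - T(-1858) = 2*(-1941)*(890 - 1941) - (1008 - 1858)/(-1858) = 2*(-1941)*(-1051) - (-1)*(-850)/1858 = 4079982 - 1*425/929 = 4079982 - 425/929 = 3790302853/929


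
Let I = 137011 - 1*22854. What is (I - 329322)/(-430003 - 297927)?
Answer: 43033/145586 ≈ 0.29558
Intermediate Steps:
I = 114157 (I = 137011 - 22854 = 114157)
(I - 329322)/(-430003 - 297927) = (114157 - 329322)/(-430003 - 297927) = -215165/(-727930) = -215165*(-1/727930) = 43033/145586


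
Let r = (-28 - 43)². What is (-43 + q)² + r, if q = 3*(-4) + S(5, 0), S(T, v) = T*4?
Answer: 6266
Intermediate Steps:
S(T, v) = 4*T
q = 8 (q = 3*(-4) + 4*5 = -12 + 20 = 8)
r = 5041 (r = (-71)² = 5041)
(-43 + q)² + r = (-43 + 8)² + 5041 = (-35)² + 5041 = 1225 + 5041 = 6266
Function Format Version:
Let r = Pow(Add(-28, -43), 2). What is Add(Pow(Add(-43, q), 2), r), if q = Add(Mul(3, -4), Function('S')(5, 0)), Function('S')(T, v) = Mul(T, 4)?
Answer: 6266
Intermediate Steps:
Function('S')(T, v) = Mul(4, T)
q = 8 (q = Add(Mul(3, -4), Mul(4, 5)) = Add(-12, 20) = 8)
r = 5041 (r = Pow(-71, 2) = 5041)
Add(Pow(Add(-43, q), 2), r) = Add(Pow(Add(-43, 8), 2), 5041) = Add(Pow(-35, 2), 5041) = Add(1225, 5041) = 6266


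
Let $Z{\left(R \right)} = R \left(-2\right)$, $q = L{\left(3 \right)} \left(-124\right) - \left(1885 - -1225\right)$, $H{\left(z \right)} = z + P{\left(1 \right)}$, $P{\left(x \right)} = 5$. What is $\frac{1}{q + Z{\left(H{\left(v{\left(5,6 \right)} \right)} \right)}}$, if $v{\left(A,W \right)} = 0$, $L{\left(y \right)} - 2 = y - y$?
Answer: $- \frac{1}{3368} \approx -0.00029691$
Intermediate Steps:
$L{\left(y \right)} = 2$ ($L{\left(y \right)} = 2 + \left(y - y\right) = 2 + 0 = 2$)
$H{\left(z \right)} = 5 + z$ ($H{\left(z \right)} = z + 5 = 5 + z$)
$q = -3358$ ($q = 2 \left(-124\right) - \left(1885 - -1225\right) = -248 - \left(1885 + 1225\right) = -248 - 3110 = -3358$)
$Z{\left(R \right)} = - 2 R$
$\frac{1}{q + Z{\left(H{\left(v{\left(5,6 \right)} \right)} \right)}} = \frac{1}{-3358 - 2 \left(5 + 0\right)} = \frac{1}{-3358 - 10} = \frac{1}{-3368} = - \frac{1}{3368}$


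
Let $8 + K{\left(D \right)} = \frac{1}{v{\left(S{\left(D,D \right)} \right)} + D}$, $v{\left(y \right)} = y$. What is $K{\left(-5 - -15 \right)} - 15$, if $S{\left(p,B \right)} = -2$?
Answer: $- \frac{183}{8} \approx -22.875$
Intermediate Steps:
$K{\left(D \right)} = -8 + \frac{1}{-2 + D}$
$K{\left(-5 - -15 \right)} - 15 = \frac{17 - 8 \left(-5 - -15\right)}{-2 - -10} - 15 = \frac{17 - 8 \left(-5 + 15\right)}{-2 + \left(-5 + 15\right)} - 15 = \frac{17 - 80}{-2 + 10} - 15 = \frac{17 - 80}{8} - 15 = \frac{1}{8} \left(-63\right) - 15 = - \frac{63}{8} - 15 = - \frac{183}{8}$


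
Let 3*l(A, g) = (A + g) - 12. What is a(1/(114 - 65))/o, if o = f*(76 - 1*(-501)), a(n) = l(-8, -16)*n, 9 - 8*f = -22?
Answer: -96/876463 ≈ -0.00010953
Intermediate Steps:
l(A, g) = -4 + A/3 + g/3 (l(A, g) = ((A + g) - 12)/3 = (-12 + A + g)/3 = -4 + A/3 + g/3)
f = 31/8 (f = 9/8 - ⅛*(-22) = 9/8 + 11/4 = 31/8 ≈ 3.8750)
a(n) = -12*n (a(n) = (-4 + (⅓)*(-8) + (⅓)*(-16))*n = (-4 - 8/3 - 16/3)*n = -12*n)
o = 17887/8 (o = 31*(76 - 1*(-501))/8 = 31*(76 + 501)/8 = (31/8)*577 = 17887/8 ≈ 2235.9)
a(1/(114 - 65))/o = (-12/(114 - 65))/(17887/8) = -12/49*(8/17887) = -12*1/49*(8/17887) = -12/49*8/17887 = -96/876463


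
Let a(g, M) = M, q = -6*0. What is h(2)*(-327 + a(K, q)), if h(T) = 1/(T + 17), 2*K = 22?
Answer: -327/19 ≈ -17.211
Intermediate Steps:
q = 0
K = 11 (K = (½)*22 = 11)
h(T) = 1/(17 + T)
h(2)*(-327 + a(K, q)) = (-327 + 0)/(17 + 2) = -327/19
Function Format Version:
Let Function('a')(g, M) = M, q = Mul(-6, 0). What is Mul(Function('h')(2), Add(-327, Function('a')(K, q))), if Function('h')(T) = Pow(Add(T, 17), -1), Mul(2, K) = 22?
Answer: Rational(-327, 19) ≈ -17.211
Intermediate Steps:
q = 0
K = 11 (K = Mul(Rational(1, 2), 22) = 11)
Function('h')(T) = Pow(Add(17, T), -1)
Mul(Function('h')(2), Add(-327, Function('a')(K, q))) = Mul(Pow(Add(17, 2), -1), Add(-327, 0)) = Mul(Pow(19, -1), -327) = Mul(Rational(1, 19), -327) = Rational(-327, 19)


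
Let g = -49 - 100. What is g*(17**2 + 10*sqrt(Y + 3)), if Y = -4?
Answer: -43061 - 1490*I ≈ -43061.0 - 1490.0*I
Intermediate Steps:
g = -149
g*(17**2 + 10*sqrt(Y + 3)) = -149*(17**2 + 10*sqrt(-4 + 3)) = -149*(289 + 10*sqrt(-1)) = -149*(289 + 10*I) = -43061 - 1490*I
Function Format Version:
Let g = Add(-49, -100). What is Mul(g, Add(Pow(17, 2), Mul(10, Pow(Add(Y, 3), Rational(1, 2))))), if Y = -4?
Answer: Add(-43061, Mul(-1490, I)) ≈ Add(-43061., Mul(-1490.0, I))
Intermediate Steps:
g = -149
Mul(g, Add(Pow(17, 2), Mul(10, Pow(Add(Y, 3), Rational(1, 2))))) = Mul(-149, Add(Pow(17, 2), Mul(10, Pow(Add(-4, 3), Rational(1, 2))))) = Mul(-149, Add(289, Mul(10, Pow(-1, Rational(1, 2))))) = Mul(-149, Add(289, Mul(10, I))) = Add(-43061, Mul(-1490, I))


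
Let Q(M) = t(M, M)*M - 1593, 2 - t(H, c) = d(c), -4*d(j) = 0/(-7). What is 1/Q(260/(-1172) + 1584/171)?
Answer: -5567/8767565 ≈ -0.00063495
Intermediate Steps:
d(j) = 0 (d(j) = -0/(-7) = -0*(-1)/7 = -¼*0 = 0)
t(H, c) = 2 (t(H, c) = 2 - 1*0 = 2 + 0 = 2)
Q(M) = -1593 + 2*M (Q(M) = 2*M - 1593 = -1593 + 2*M)
1/Q(260/(-1172) + 1584/171) = 1/(-1593 + 2*(260/(-1172) + 1584/171)) = 1/(-1593 + 2*(260*(-1/1172) + 1584*(1/171))) = 1/(-1593 + 2*(-65/293 + 176/19)) = 1/(-1593 + 2*(50333/5567)) = 1/(-1593 + 100666/5567) = 1/(-8767565/5567) = -5567/8767565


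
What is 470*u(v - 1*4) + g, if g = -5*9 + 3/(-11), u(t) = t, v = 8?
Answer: 20182/11 ≈ 1834.7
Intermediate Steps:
g = -498/11 (g = -45 + 3*(-1/11) = -45 - 3/11 = -498/11 ≈ -45.273)
470*u(v - 1*4) + g = 470*(8 - 1*4) - 498/11 = 470*(8 - 4) - 498/11 = 470*4 - 498/11 = 1880 - 498/11 = 20182/11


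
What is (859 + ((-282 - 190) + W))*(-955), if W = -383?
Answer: -3820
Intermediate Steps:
(859 + ((-282 - 190) + W))*(-955) = (859 + ((-282 - 190) - 383))*(-955) = (859 + (-472 - 383))*(-955) = (859 - 855)*(-955) = 4*(-955) = -3820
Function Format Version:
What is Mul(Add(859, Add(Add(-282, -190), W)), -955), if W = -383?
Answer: -3820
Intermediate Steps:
Mul(Add(859, Add(Add(-282, -190), W)), -955) = Mul(Add(859, Add(Add(-282, -190), -383)), -955) = Mul(Add(859, Add(-472, -383)), -955) = Mul(Add(859, -855), -955) = Mul(4, -955) = -3820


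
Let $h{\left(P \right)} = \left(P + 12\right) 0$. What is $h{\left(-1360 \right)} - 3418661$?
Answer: $-3418661$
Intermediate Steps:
$h{\left(P \right)} = 0$ ($h{\left(P \right)} = \left(12 + P\right) 0 = 0$)
$h{\left(-1360 \right)} - 3418661 = 0 - 3418661 = -3418661$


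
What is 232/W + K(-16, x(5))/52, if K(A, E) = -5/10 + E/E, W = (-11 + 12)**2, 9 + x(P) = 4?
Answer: 24129/104 ≈ 232.01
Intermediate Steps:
x(P) = -5 (x(P) = -9 + 4 = -5)
W = 1 (W = 1**2 = 1)
K(A, E) = 1/2 (K(A, E) = -5*1/10 + 1 = -1/2 + 1 = 1/2)
232/W + K(-16, x(5))/52 = 232/1 + (1/2)/52 = 232*1 + (1/2)*(1/52) = 232 + 1/104 = 24129/104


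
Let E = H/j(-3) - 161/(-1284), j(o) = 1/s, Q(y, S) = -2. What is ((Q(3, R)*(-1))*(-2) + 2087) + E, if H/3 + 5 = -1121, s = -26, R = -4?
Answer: 115445885/1284 ≈ 89911.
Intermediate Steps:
H = -3378 (H = -15 + 3*(-1121) = -15 - 3363 = -3378)
j(o) = -1/26 (j(o) = 1/(-26) = -1/26)
E = 112771313/1284 (E = -3378/(-1/26) - 161/(-1284) = -3378*(-26) - 161*(-1/1284) = 87828 + 161/1284 = 112771313/1284 ≈ 87828.)
((Q(3, R)*(-1))*(-2) + 2087) + E = (-2*(-1)*(-2) + 2087) + 112771313/1284 = (2*(-2) + 2087) + 112771313/1284 = (-4 + 2087) + 112771313/1284 = 2083 + 112771313/1284 = 115445885/1284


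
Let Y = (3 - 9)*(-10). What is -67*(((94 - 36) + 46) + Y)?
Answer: -10988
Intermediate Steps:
Y = 60 (Y = -6*(-10) = 60)
-67*(((94 - 36) + 46) + Y) = -67*(((94 - 36) + 46) + 60) = -67*((58 + 46) + 60) = -67*(104 + 60) = -67*164 = -10988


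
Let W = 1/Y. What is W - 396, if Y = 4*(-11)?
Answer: -17425/44 ≈ -396.02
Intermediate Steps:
Y = -44
W = -1/44 (W = 1/(-44) = -1/44 ≈ -0.022727)
W - 396 = -1/44 - 396 = -17425/44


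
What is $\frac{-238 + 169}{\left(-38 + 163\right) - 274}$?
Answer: $\frac{69}{149} \approx 0.46309$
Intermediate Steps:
$\frac{-238 + 169}{\left(-38 + 163\right) - 274} = - \frac{69}{125 - 274} = - \frac{69}{-149} = \left(-69\right) \left(- \frac{1}{149}\right) = \frac{69}{149}$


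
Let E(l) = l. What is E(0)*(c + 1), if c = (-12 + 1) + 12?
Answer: 0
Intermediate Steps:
c = 1 (c = -11 + 12 = 1)
E(0)*(c + 1) = 0*(1 + 1) = 0*2 = 0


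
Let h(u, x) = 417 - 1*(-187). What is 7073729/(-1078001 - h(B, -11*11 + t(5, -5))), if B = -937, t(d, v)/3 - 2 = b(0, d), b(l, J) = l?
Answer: -7073729/1078605 ≈ -6.5582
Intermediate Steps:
t(d, v) = 6 (t(d, v) = 6 + 3*0 = 6 + 0 = 6)
h(u, x) = 604 (h(u, x) = 417 + 187 = 604)
7073729/(-1078001 - h(B, -11*11 + t(5, -5))) = 7073729/(-1078001 - 1*604) = 7073729/(-1078001 - 604) = 7073729/(-1078605) = 7073729*(-1/1078605) = -7073729/1078605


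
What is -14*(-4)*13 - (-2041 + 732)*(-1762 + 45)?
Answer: -2246825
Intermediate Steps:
-14*(-4)*13 - (-2041 + 732)*(-1762 + 45) = 56*13 - (-1309)*(-1717) = 728 - 1*2247553 = 728 - 2247553 = -2246825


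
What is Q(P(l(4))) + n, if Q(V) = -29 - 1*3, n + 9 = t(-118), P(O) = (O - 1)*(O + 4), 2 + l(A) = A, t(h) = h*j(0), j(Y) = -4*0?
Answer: -41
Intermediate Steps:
j(Y) = 0
t(h) = 0 (t(h) = h*0 = 0)
l(A) = -2 + A
P(O) = (-1 + O)*(4 + O)
n = -9 (n = -9 + 0 = -9)
Q(V) = -32 (Q(V) = -29 - 3 = -32)
Q(P(l(4))) + n = -32 - 9 = -41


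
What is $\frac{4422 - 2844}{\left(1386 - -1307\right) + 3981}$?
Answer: $\frac{789}{3337} \approx 0.23644$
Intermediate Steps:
$\frac{4422 - 2844}{\left(1386 - -1307\right) + 3981} = \frac{1578}{\left(1386 + 1307\right) + 3981} = \frac{1578}{2693 + 3981} = \frac{1578}{6674} = 1578 \cdot \frac{1}{6674} = \frac{789}{3337}$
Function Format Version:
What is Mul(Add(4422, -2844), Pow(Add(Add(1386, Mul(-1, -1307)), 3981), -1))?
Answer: Rational(789, 3337) ≈ 0.23644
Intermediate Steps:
Mul(Add(4422, -2844), Pow(Add(Add(1386, Mul(-1, -1307)), 3981), -1)) = Mul(1578, Pow(Add(Add(1386, 1307), 3981), -1)) = Mul(1578, Pow(Add(2693, 3981), -1)) = Mul(1578, Pow(6674, -1)) = Mul(1578, Rational(1, 6674)) = Rational(789, 3337)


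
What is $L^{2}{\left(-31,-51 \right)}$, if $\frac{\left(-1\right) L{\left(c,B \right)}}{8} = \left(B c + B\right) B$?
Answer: $389675577600$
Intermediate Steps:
$L{\left(c,B \right)} = - 8 B \left(B + B c\right)$ ($L{\left(c,B \right)} = - 8 \left(B c + B\right) B = - 8 \left(B + B c\right) B = - 8 B \left(B + B c\right)$)
$L^{2}{\left(-31,-51 \right)} = \left(8 \left(-51\right)^{2} \left(-1 - -31\right)\right)^{2} = \left(8 \cdot 2601 \left(-1 + 31\right)\right)^{2} = \left(8 \cdot 2601 \cdot 30\right)^{2} = 624240^{2} = 389675577600$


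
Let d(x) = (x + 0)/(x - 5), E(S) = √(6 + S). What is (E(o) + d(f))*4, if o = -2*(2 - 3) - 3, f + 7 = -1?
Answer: 32/13 + 4*√5 ≈ 11.406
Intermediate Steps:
f = -8 (f = -7 - 1 = -8)
o = -1 (o = -2*(-1) - 3 = 2 - 3 = -1)
d(x) = x/(-5 + x)
(E(o) + d(f))*4 = (√(6 - 1) - 8/(-5 - 8))*4 = (√5 - 8/(-13))*4 = (√5 - 8*(-1/13))*4 = (√5 + 8/13)*4 = (8/13 + √5)*4 = 32/13 + 4*√5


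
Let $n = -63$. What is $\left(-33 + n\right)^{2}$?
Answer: $9216$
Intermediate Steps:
$\left(-33 + n\right)^{2} = \left(-33 - 63\right)^{2} = \left(-96\right)^{2} = 9216$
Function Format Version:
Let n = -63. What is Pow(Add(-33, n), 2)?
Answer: 9216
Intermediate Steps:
Pow(Add(-33, n), 2) = Pow(Add(-33, -63), 2) = Pow(-96, 2) = 9216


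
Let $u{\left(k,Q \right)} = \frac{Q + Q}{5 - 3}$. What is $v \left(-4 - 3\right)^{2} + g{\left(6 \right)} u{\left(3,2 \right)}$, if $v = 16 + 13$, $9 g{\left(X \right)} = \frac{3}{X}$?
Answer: $\frac{12790}{9} \approx 1421.1$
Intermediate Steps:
$g{\left(X \right)} = \frac{1}{3 X}$ ($g{\left(X \right)} = \frac{3 \frac{1}{X}}{9} = \frac{1}{3 X}$)
$u{\left(k,Q \right)} = Q$ ($u{\left(k,Q \right)} = \frac{2 Q}{2} = 2 Q \frac{1}{2} = Q$)
$v = 29$
$v \left(-4 - 3\right)^{2} + g{\left(6 \right)} u{\left(3,2 \right)} = 29 \left(-4 - 3\right)^{2} + \frac{1}{3 \cdot 6} \cdot 2 = 29 \left(-7\right)^{2} + \frac{1}{3} \cdot \frac{1}{6} \cdot 2 = 29 \cdot 49 + \frac{1}{18} \cdot 2 = 1421 + \frac{1}{9} = \frac{12790}{9}$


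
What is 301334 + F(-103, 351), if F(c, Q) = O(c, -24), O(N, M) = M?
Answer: 301310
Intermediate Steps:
F(c, Q) = -24
301334 + F(-103, 351) = 301334 - 24 = 301310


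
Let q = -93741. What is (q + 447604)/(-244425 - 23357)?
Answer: -353863/267782 ≈ -1.3215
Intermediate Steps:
(q + 447604)/(-244425 - 23357) = (-93741 + 447604)/(-244425 - 23357) = 353863/(-267782) = 353863*(-1/267782) = -353863/267782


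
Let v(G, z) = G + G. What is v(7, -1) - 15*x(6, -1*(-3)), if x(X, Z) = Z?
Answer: -31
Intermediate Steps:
v(G, z) = 2*G
v(7, -1) - 15*x(6, -1*(-3)) = 2*7 - (-15)*(-3) = 14 - 15*3 = 14 - 45 = -31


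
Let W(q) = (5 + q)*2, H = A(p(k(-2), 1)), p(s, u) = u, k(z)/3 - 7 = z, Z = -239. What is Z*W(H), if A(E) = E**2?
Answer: -2868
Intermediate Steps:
k(z) = 21 + 3*z
H = 1 (H = 1**2 = 1)
W(q) = 10 + 2*q
Z*W(H) = -239*(10 + 2*1) = -239*(10 + 2) = -239*12 = -2868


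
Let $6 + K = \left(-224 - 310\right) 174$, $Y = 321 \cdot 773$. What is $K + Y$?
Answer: $155211$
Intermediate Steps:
$Y = 248133$
$K = -92922$ ($K = -6 + \left(-224 - 310\right) 174 = -6 - 92916 = -92922$)
$K + Y = -92922 + 248133 = 155211$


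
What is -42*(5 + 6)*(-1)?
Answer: 462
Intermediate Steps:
-42*(5 + 6)*(-1) = -42*11*(-1) = -21*22*(-1) = -462*(-1) = 462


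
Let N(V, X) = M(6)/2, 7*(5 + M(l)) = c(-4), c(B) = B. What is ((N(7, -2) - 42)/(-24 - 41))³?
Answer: 246491883/753571000 ≈ 0.32710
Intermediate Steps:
M(l) = -39/7 (M(l) = -5 + (⅐)*(-4) = -5 - 4/7 = -39/7)
N(V, X) = -39/14 (N(V, X) = -39/7/2 = -39/7*½ = -39/14)
((N(7, -2) - 42)/(-24 - 41))³ = ((-39/14 - 42)/(-24 - 41))³ = (-627/14/(-65))³ = (-627/14*(-1/65))³ = (627/910)³ = 246491883/753571000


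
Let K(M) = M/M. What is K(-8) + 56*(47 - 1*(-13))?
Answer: 3361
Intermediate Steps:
K(M) = 1
K(-8) + 56*(47 - 1*(-13)) = 1 + 56*(47 - 1*(-13)) = 1 + 56*(47 + 13) = 1 + 56*60 = 1 + 3360 = 3361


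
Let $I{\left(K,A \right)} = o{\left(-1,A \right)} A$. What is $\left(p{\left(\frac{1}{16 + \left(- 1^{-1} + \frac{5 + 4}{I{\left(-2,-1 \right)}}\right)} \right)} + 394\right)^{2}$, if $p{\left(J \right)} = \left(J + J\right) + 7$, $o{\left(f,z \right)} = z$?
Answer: $\frac{23164969}{144} \approx 1.6087 \cdot 10^{5}$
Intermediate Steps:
$I{\left(K,A \right)} = A^{2}$ ($I{\left(K,A \right)} = A A = A^{2}$)
$p{\left(J \right)} = 7 + 2 J$ ($p{\left(J \right)} = 2 J + 7 = 7 + 2 J$)
$\left(p{\left(\frac{1}{16 + \left(- 1^{-1} + \frac{5 + 4}{I{\left(-2,-1 \right)}}\right)} \right)} + 394\right)^{2} = \left(\left(7 + \frac{2}{16 - \left(1 - \frac{5 + 4}{\left(-1\right)^{2}}\right)}\right) + 394\right)^{2} = \left(\left(7 + \frac{2}{16 + \left(\left(-1\right) 1 + \frac{9}{1}\right)}\right) + 394\right)^{2} = \left(\left(7 + \frac{2}{16 + \left(-1 + 9 \cdot 1\right)}\right) + 394\right)^{2} = \left(\left(7 + \frac{2}{16 + \left(-1 + 9\right)}\right) + 394\right)^{2} = \left(\left(7 + \frac{2}{16 + 8}\right) + 394\right)^{2} = \left(\left(7 + \frac{2}{24}\right) + 394\right)^{2} = \left(\left(7 + 2 \cdot \frac{1}{24}\right) + 394\right)^{2} = \left(\left(7 + \frac{1}{12}\right) + 394\right)^{2} = \left(\frac{85}{12} + 394\right)^{2} = \left(\frac{4813}{12}\right)^{2} = \frac{23164969}{144}$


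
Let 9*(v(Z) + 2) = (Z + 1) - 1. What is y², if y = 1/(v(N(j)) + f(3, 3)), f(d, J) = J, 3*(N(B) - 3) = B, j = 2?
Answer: 729/1444 ≈ 0.50485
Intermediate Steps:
N(B) = 3 + B/3
v(Z) = -2 + Z/9 (v(Z) = -2 + ((Z + 1) - 1)/9 = -2 + ((1 + Z) - 1)/9 = -2 + Z/9)
y = 27/38 (y = 1/((-2 + (3 + (⅓)*2)/9) + 3) = 1/((-2 + (3 + ⅔)/9) + 3) = 1/((-2 + (⅑)*(11/3)) + 3) = 1/((-2 + 11/27) + 3) = 1/(-43/27 + 3) = 1/(38/27) = 27/38 ≈ 0.71053)
y² = (27/38)² = 729/1444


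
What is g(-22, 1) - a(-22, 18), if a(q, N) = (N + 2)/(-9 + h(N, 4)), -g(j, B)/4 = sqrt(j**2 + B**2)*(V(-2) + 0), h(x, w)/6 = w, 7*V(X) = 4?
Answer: -4/3 - 16*sqrt(485)/7 ≈ -51.671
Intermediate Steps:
V(X) = 4/7 (V(X) = (1/7)*4 = 4/7)
h(x, w) = 6*w
g(j, B) = -16*sqrt(B**2 + j**2)/7 (g(j, B) = -4*sqrt(j**2 + B**2)*(4/7 + 0) = -4*sqrt(B**2 + j**2)*4/7 = -16*sqrt(B**2 + j**2)/7)
a(q, N) = 2/15 + N/15 (a(q, N) = (N + 2)/(-9 + 6*4) = (2 + N)/(-9 + 24) = (2 + N)/15 = (2 + N)*(1/15) = 2/15 + N/15)
g(-22, 1) - a(-22, 18) = -16*sqrt(1**2 + (-22)**2)/7 - (2/15 + (1/15)*18) = -16*sqrt(1 + 484)/7 - (2/15 + 6/5) = -16*sqrt(485)/7 - 1*4/3 = -16*sqrt(485)/7 - 4/3 = -4/3 - 16*sqrt(485)/7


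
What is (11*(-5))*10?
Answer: -550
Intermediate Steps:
(11*(-5))*10 = -55*10 = -550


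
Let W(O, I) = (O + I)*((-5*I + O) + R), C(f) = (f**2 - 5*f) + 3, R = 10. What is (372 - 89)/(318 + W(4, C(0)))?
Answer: 283/311 ≈ 0.90997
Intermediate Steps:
C(f) = 3 + f**2 - 5*f
W(O, I) = (I + O)*(10 + O - 5*I) (W(O, I) = (O + I)*((-5*I + O) + 10) = (I + O)*((O - 5*I) + 10) = (I + O)*(10 + O - 5*I))
(372 - 89)/(318 + W(4, C(0))) = (372 - 89)/(318 + (4**2 - 5*(3 + 0**2 - 5*0)**2 + 10*(3 + 0**2 - 5*0) + 10*4 - 4*(3 + 0**2 - 5*0)*4)) = 283/(318 + (16 - 5*(3 + 0 + 0)**2 + 10*(3 + 0 + 0) + 40 - 4*(3 + 0 + 0)*4)) = 283/(318 + (16 - 5*3**2 + 10*3 + 40 - 4*3*4)) = 283/(318 + (16 - 5*9 + 30 + 40 - 48)) = 283/(318 + (16 - 45 + 30 + 40 - 48)) = 283/(318 - 7) = 283/311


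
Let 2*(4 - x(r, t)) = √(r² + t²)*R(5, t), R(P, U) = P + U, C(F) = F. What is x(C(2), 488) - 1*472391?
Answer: -472387 - 493*√59537 ≈ -5.9268e+5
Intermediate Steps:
x(r, t) = 4 - √(r² + t²)*(5 + t)/2
x(C(2), 488) - 1*472391 = (4 - √(2² + 488²)*(5 + 488)/2) - 1*472391 = (4 - ½*√(4 + 238144)*493) - 472391 = (4 - ½*√238148*493) - 472391 = (4 - ½*2*√59537*493) - 472391 = (4 - 493*√59537) - 472391 = -472387 - 493*√59537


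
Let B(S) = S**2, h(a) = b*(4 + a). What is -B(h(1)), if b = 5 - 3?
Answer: -100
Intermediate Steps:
b = 2
h(a) = 8 + 2*a (h(a) = 2*(4 + a) = 8 + 2*a)
-B(h(1)) = -(8 + 2*1)**2 = -(8 + 2)**2 = -1*10**2 = -1*100 = -100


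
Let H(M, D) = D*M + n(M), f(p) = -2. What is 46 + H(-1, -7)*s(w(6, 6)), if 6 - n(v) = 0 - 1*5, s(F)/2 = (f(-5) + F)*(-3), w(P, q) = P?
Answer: -386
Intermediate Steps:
s(F) = 12 - 6*F (s(F) = 2*((-2 + F)*(-3)) = 2*(6 - 3*F) = 12 - 6*F)
n(v) = 11 (n(v) = 6 - (0 - 1*5) = 6 - (0 - 5) = 6 - 1*(-5) = 6 + 5 = 11)
H(M, D) = 11 + D*M (H(M, D) = D*M + 11 = 11 + D*M)
46 + H(-1, -7)*s(w(6, 6)) = 46 + (11 - 7*(-1))*(12 - 6*6) = 46 + (11 + 7)*(12 - 36) = 46 + 18*(-24) = 46 - 432 = -386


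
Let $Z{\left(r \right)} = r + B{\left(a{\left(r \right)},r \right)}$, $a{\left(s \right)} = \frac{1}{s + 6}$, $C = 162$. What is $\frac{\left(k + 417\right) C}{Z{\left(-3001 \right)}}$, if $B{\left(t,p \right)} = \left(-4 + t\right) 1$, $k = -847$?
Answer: $\frac{17385975}{749998} \approx 23.181$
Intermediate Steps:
$a{\left(s \right)} = \frac{1}{6 + s}$
$B{\left(t,p \right)} = -4 + t$
$Z{\left(r \right)} = -4 + r + \frac{1}{6 + r}$ ($Z{\left(r \right)} = r - \left(4 - \frac{1}{6 + r}\right) = -4 + r + \frac{1}{6 + r}$)
$\frac{\left(k + 417\right) C}{Z{\left(-3001 \right)}} = \frac{\left(-847 + 417\right) 162}{\frac{1}{6 - 3001} \left(1 + \left(-4 - 3001\right) \left(6 - 3001\right)\right)} = \frac{\left(-430\right) 162}{\frac{1}{-2995} \left(1 - -8999975\right)} = - \frac{69660}{\left(- \frac{1}{2995}\right) \left(1 + 8999975\right)} = - \frac{69660}{\left(- \frac{1}{2995}\right) 8999976} = - \frac{69660}{- \frac{8999976}{2995}} = \left(-69660\right) \left(- \frac{2995}{8999976}\right) = \frac{17385975}{749998}$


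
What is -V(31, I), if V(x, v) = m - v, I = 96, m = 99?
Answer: -3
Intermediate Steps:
V(x, v) = 99 - v
-V(31, I) = -(99 - 1*96) = -(99 - 96) = -1*3 = -3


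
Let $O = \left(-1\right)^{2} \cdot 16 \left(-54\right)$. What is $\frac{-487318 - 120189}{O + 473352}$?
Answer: $- \frac{607507}{472488} \approx -1.2858$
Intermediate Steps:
$O = -864$ ($O = 1 \cdot 16 \left(-54\right) = 16 \left(-54\right) = -864$)
$\frac{-487318 - 120189}{O + 473352} = \frac{-487318 - 120189}{-864 + 473352} = - \frac{607507}{472488}$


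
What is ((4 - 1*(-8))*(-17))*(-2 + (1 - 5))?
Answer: 1224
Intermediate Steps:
((4 - 1*(-8))*(-17))*(-2 + (1 - 5)) = ((4 + 8)*(-17))*(-2 - 4) = (12*(-17))*(-6) = -204*(-6) = 1224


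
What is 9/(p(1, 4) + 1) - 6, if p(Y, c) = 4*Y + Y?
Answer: -9/2 ≈ -4.5000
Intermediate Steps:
p(Y, c) = 5*Y
9/(p(1, 4) + 1) - 6 = 9/(5*1 + 1) - 6 = 9/(5 + 1) - 6 = 9/6 - 6 = 9*(⅙) - 6 = 3/2 - 6 = -9/2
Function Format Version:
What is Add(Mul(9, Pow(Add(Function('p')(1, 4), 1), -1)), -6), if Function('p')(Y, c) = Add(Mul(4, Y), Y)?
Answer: Rational(-9, 2) ≈ -4.5000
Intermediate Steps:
Function('p')(Y, c) = Mul(5, Y)
Add(Mul(9, Pow(Add(Function('p')(1, 4), 1), -1)), -6) = Add(Mul(9, Pow(Add(Mul(5, 1), 1), -1)), -6) = Add(Mul(9, Pow(Add(5, 1), -1)), -6) = Add(Mul(9, Pow(6, -1)), -6) = Add(Mul(9, Rational(1, 6)), -6) = Add(Rational(3, 2), -6) = Rational(-9, 2)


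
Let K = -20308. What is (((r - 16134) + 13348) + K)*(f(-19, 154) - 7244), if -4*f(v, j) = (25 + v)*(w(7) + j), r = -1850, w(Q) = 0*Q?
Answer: 186456400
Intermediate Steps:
w(Q) = 0
f(v, j) = -j*(25 + v)/4 (f(v, j) = -(25 + v)*(0 + j)/4 = -(25 + v)*j/4 = -j*(25 + v)/4)
(((r - 16134) + 13348) + K)*(f(-19, 154) - 7244) = (((-1850 - 16134) + 13348) - 20308)*((¼)*154*(-25 - 1*(-19)) - 7244) = ((-17984 + 13348) - 20308)*((¼)*154*(-25 + 19) - 7244) = (-4636 - 20308)*((¼)*154*(-6) - 7244) = -24944*(-231 - 7244) = -24944*(-7475) = 186456400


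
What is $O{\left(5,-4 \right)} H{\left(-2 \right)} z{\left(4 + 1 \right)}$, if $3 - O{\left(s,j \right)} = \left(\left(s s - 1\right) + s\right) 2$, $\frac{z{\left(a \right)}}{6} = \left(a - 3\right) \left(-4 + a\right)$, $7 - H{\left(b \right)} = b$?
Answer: $-5940$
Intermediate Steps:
$H{\left(b \right)} = 7 - b$
$z{\left(a \right)} = 6 \left(-4 + a\right) \left(-3 + a\right)$ ($z{\left(a \right)} = 6 \left(a - 3\right) \left(-4 + a\right) = 6 \left(-3 + a\right) \left(-4 + a\right) = 6 \left(-4 + a\right) \left(-3 + a\right)$)
$O{\left(s,j \right)} = 5 - 2 s - 2 s^{2}$ ($O{\left(s,j \right)} = 3 - \left(\left(s s - 1\right) + s\right) 2 = 3 - \left(\left(s^{2} - 1\right) + s\right) 2 = 3 - \left(\left(-1 + s^{2}\right) + s\right) 2 = 3 - \left(-1 + s + s^{2}\right) 2 = 3 - \left(-2 + 2 s + 2 s^{2}\right) = 5 - 2 s - 2 s^{2}$)
$O{\left(5,-4 \right)} H{\left(-2 \right)} z{\left(4 + 1 \right)} = \left(5 - 10 - 2 \cdot 5^{2}\right) \left(7 - -2\right) \left(72 - 42 \left(4 + 1\right) + 6 \left(4 + 1\right)^{2}\right) = \left(5 - 10 - 50\right) \left(7 + 2\right) \left(72 - 210 + 6 \cdot 5^{2}\right) = \left(5 - 10 - 50\right) 9 \left(72 - 210 + 6 \cdot 25\right) = \left(-55\right) 9 \left(72 - 210 + 150\right) = \left(-495\right) 12 = -5940$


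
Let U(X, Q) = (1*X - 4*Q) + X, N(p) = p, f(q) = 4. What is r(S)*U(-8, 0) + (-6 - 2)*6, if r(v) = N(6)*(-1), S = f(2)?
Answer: 48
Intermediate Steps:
U(X, Q) = -4*Q + 2*X (U(X, Q) = (X - 4*Q) + X = -4*Q + 2*X)
S = 4
r(v) = -6 (r(v) = 6*(-1) = -6)
r(S)*U(-8, 0) + (-6 - 2)*6 = -6*(-4*0 + 2*(-8)) + (-6 - 2)*6 = -6*(0 - 16) - 8*6 = -6*(-16) - 48 = 96 - 48 = 48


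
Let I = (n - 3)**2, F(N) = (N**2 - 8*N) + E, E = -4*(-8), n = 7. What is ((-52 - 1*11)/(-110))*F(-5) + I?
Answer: 7871/110 ≈ 71.555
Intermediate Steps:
E = 32
F(N) = 32 + N**2 - 8*N (F(N) = (N**2 - 8*N) + 32 = 32 + N**2 - 8*N)
I = 16 (I = (7 - 3)**2 = 4**2 = 16)
((-52 - 1*11)/(-110))*F(-5) + I = ((-52 - 1*11)/(-110))*(32 + (-5)**2 - 8*(-5)) + 16 = ((-52 - 11)*(-1/110))*(32 + 25 + 40) + 16 = -63*(-1/110)*97 + 16 = (63/110)*97 + 16 = 6111/110 + 16 = 7871/110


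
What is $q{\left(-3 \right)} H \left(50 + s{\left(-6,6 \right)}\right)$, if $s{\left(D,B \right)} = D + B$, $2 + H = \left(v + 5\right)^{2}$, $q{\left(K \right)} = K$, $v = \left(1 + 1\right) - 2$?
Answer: $-3450$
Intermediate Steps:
$v = 0$ ($v = 2 - 2 = 0$)
$H = 23$ ($H = -2 + \left(0 + 5\right)^{2} = -2 + 5^{2} = -2 + 25 = 23$)
$s{\left(D,B \right)} = B + D$
$q{\left(-3 \right)} H \left(50 + s{\left(-6,6 \right)}\right) = \left(-3\right) 23 \left(50 + \left(6 - 6\right)\right) = - 69 \left(50 + 0\right) = \left(-69\right) 50 = -3450$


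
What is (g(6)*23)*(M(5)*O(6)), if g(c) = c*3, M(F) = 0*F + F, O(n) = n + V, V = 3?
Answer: 18630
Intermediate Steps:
O(n) = 3 + n (O(n) = n + 3 = 3 + n)
M(F) = F (M(F) = 0 + F = F)
g(c) = 3*c
(g(6)*23)*(M(5)*O(6)) = ((3*6)*23)*(5*(3 + 6)) = (18*23)*(5*9) = 414*45 = 18630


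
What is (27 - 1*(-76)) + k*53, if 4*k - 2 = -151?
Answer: -7485/4 ≈ -1871.3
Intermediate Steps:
k = -149/4 (k = ½ + (¼)*(-151) = ½ - 151/4 = -149/4 ≈ -37.250)
(27 - 1*(-76)) + k*53 = (27 - 1*(-76)) - 149/4*53 = (27 + 76) - 7897/4 = 103 - 7897/4 = -7485/4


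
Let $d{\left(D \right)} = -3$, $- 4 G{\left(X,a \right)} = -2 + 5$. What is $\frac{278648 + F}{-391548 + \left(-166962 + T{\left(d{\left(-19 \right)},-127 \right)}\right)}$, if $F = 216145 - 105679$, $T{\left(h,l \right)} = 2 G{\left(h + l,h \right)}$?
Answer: $- \frac{778228}{1117023} \approx -0.6967$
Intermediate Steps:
$G{\left(X,a \right)} = - \frac{3}{4}$ ($G{\left(X,a \right)} = - \frac{-2 + 5}{4} = \left(- \frac{1}{4}\right) 3 = - \frac{3}{4}$)
$T{\left(h,l \right)} = - \frac{3}{2}$ ($T{\left(h,l \right)} = 2 \left(- \frac{3}{4}\right) = - \frac{3}{2}$)
$F = 110466$
$\frac{278648 + F}{-391548 + \left(-166962 + T{\left(d{\left(-19 \right)},-127 \right)}\right)} = \frac{278648 + 110466}{-391548 - \frac{333927}{2}} = \frac{389114}{-391548 - \frac{333927}{2}} = \frac{389114}{- \frac{1117023}{2}} = 389114 \left(- \frac{2}{1117023}\right) = - \frac{778228}{1117023}$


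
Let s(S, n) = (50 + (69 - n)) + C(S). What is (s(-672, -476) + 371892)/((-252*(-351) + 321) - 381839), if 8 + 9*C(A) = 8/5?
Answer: -16761883/13187970 ≈ -1.2710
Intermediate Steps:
C(A) = -32/45 (C(A) = -8/9 + (8/5)/9 = -8/9 + (8*(1/5))/9 = -8/9 + (1/9)*(8/5) = -8/9 + 8/45 = -32/45)
s(S, n) = 5323/45 - n (s(S, n) = (50 + (69 - n)) - 32/45 = (119 - n) - 32/45 = 5323/45 - n)
(s(-672, -476) + 371892)/((-252*(-351) + 321) - 381839) = ((5323/45 - 1*(-476)) + 371892)/((-252*(-351) + 321) - 381839) = ((5323/45 + 476) + 371892)/((88452 + 321) - 381839) = (26743/45 + 371892)/(88773 - 381839) = (16761883/45)/(-293066) = (16761883/45)*(-1/293066) = -16761883/13187970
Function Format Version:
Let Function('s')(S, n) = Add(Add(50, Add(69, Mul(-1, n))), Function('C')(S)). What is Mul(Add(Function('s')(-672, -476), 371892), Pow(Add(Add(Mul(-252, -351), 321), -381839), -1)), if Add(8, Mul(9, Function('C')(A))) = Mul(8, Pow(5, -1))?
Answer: Rational(-16761883, 13187970) ≈ -1.2710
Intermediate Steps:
Function('C')(A) = Rational(-32, 45) (Function('C')(A) = Add(Rational(-8, 9), Mul(Rational(1, 9), Mul(8, Pow(5, -1)))) = Add(Rational(-8, 9), Mul(Rational(1, 9), Mul(8, Rational(1, 5)))) = Add(Rational(-8, 9), Mul(Rational(1, 9), Rational(8, 5))) = Add(Rational(-8, 9), Rational(8, 45)) = Rational(-32, 45))
Function('s')(S, n) = Add(Rational(5323, 45), Mul(-1, n)) (Function('s')(S, n) = Add(Add(50, Add(69, Mul(-1, n))), Rational(-32, 45)) = Add(Add(119, Mul(-1, n)), Rational(-32, 45)) = Add(Rational(5323, 45), Mul(-1, n)))
Mul(Add(Function('s')(-672, -476), 371892), Pow(Add(Add(Mul(-252, -351), 321), -381839), -1)) = Mul(Add(Add(Rational(5323, 45), Mul(-1, -476)), 371892), Pow(Add(Add(Mul(-252, -351), 321), -381839), -1)) = Mul(Add(Add(Rational(5323, 45), 476), 371892), Pow(Add(Add(88452, 321), -381839), -1)) = Mul(Add(Rational(26743, 45), 371892), Pow(Add(88773, -381839), -1)) = Mul(Rational(16761883, 45), Pow(-293066, -1)) = Mul(Rational(16761883, 45), Rational(-1, 293066)) = Rational(-16761883, 13187970)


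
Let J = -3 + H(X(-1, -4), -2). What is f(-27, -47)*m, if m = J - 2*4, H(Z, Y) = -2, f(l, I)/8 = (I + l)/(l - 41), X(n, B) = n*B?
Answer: -1924/17 ≈ -113.18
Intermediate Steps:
X(n, B) = B*n
f(l, I) = 8*(I + l)/(-41 + l) (f(l, I) = 8*((I + l)/(l - 41)) = 8*((I + l)/(-41 + l)) = 8*(I + l)/(-41 + l))
J = -5 (J = -3 - 2 = -5)
m = -13 (m = -5 - 2*4 = -5 - 8 = -13)
f(-27, -47)*m = (8*(-47 - 27)/(-41 - 27))*(-13) = (8*(-74)/(-68))*(-13) = (8*(-1/68)*(-74))*(-13) = (148/17)*(-13) = -1924/17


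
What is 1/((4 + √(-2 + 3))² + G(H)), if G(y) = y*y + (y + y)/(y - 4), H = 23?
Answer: 19/10572 ≈ 0.0017972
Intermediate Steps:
G(y) = y² + 2*y/(-4 + y) (G(y) = y² + (2*y)/(-4 + y) = y² + 2*y/(-4 + y))
1/((4 + √(-2 + 3))² + G(H)) = 1/((4 + √(-2 + 3))² + 23*(2 + 23² - 4*23)/(-4 + 23)) = 1/((4 + √1)² + 23*(2 + 529 - 92)/19) = 1/((4 + 1)² + 23*(1/19)*439) = 1/(5² + 10097/19) = 1/(25 + 10097/19) = 1/(10572/19) = 19/10572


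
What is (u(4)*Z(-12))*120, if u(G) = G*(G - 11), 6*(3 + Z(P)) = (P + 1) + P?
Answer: 22960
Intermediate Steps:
Z(P) = -17/6 + P/3 (Z(P) = -3 + ((P + 1) + P)/6 = -3 + ((1 + P) + P)/6 = -3 + (1 + 2*P)/6 = -3 + (1/6 + P/3) = -17/6 + P/3)
u(G) = G*(-11 + G)
(u(4)*Z(-12))*120 = ((4*(-11 + 4))*(-17/6 + (1/3)*(-12)))*120 = ((4*(-7))*(-17/6 - 4))*120 = -28*(-41/6)*120 = (574/3)*120 = 22960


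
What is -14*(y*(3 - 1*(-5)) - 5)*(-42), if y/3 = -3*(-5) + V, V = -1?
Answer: 194628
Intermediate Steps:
y = 42 (y = 3*(-3*(-5) - 1) = 3*(15 - 1) = 3*14 = 42)
-14*(y*(3 - 1*(-5)) - 5)*(-42) = -14*(42*(3 - 1*(-5)) - 5)*(-42) = -14*(42*(3 + 5) - 5)*(-42) = -14*(42*8 - 5)*(-42) = -14*(336 - 5)*(-42) = -14*331*(-42) = -4634*(-42) = 194628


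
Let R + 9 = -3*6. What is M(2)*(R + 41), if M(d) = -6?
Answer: -84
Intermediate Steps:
R = -27 (R = -9 - 3*6 = -9 - 18 = -27)
M(2)*(R + 41) = -6*(-27 + 41) = -6*14 = -84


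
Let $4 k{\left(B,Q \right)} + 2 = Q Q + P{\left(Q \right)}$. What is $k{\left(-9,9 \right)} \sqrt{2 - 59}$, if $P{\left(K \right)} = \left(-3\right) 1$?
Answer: $19 i \sqrt{57} \approx 143.45 i$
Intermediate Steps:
$P{\left(K \right)} = -3$
$k{\left(B,Q \right)} = - \frac{5}{4} + \frac{Q^{2}}{4}$ ($k{\left(B,Q \right)} = - \frac{1}{2} + \frac{Q Q - 3}{4} = - \frac{1}{2} + \frac{Q^{2} - 3}{4} = - \frac{1}{2} + \frac{-3 + Q^{2}}{4} = - \frac{1}{2} + \left(- \frac{3}{4} + \frac{Q^{2}}{4}\right) = - \frac{5}{4} + \frac{Q^{2}}{4}$)
$k{\left(-9,9 \right)} \sqrt{2 - 59} = \left(- \frac{5}{4} + \frac{9^{2}}{4}\right) \sqrt{2 - 59} = \left(- \frac{5}{4} + \frac{1}{4} \cdot 81\right) \sqrt{-57} = \left(- \frac{5}{4} + \frac{81}{4}\right) i \sqrt{57} = 19 i \sqrt{57}$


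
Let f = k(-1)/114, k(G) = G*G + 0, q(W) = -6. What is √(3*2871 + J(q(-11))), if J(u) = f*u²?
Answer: √3109407/19 ≈ 92.808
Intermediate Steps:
k(G) = G² (k(G) = G² + 0 = G²)
f = 1/114 (f = (-1)²/114 = 1*(1/114) = 1/114 ≈ 0.0087719)
J(u) = u²/114
√(3*2871 + J(q(-11))) = √(3*2871 + (1/114)*(-6)²) = √(8613 + (1/114)*36) = √(8613 + 6/19) = √(163653/19) = √3109407/19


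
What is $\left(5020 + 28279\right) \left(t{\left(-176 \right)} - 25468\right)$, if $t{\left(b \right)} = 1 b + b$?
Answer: $-859780180$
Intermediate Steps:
$t{\left(b \right)} = 2 b$ ($t{\left(b \right)} = b + b = 2 b$)
$\left(5020 + 28279\right) \left(t{\left(-176 \right)} - 25468\right) = \left(5020 + 28279\right) \left(2 \left(-176\right) - 25468\right) = 33299 \left(-352 - 25468\right) = 33299 \left(-25820\right) = -859780180$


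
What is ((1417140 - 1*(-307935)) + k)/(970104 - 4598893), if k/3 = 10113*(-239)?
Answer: 5525946/3628789 ≈ 1.5228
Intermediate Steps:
k = -7251021 (k = 3*(10113*(-239)) = 3*(-2417007) = -7251021)
((1417140 - 1*(-307935)) + k)/(970104 - 4598893) = ((1417140 - 1*(-307935)) - 7251021)/(970104 - 4598893) = ((1417140 + 307935) - 7251021)/(-3628789) = (1725075 - 7251021)*(-1/3628789) = -5525946*(-1/3628789) = 5525946/3628789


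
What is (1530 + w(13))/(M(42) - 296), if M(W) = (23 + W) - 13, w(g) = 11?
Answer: -1541/244 ≈ -6.3156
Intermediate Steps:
M(W) = 10 + W
(1530 + w(13))/(M(42) - 296) = (1530 + 11)/((10 + 42) - 296) = 1541/(52 - 296) = 1541/(-244) = 1541*(-1/244) = -1541/244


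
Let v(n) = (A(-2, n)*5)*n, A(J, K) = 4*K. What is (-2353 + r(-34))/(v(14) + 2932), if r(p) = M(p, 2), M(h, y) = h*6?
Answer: -2557/6852 ≈ -0.37318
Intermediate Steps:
M(h, y) = 6*h
r(p) = 6*p
v(n) = 20*n² (v(n) = ((4*n)*5)*n = (20*n)*n = 20*n²)
(-2353 + r(-34))/(v(14) + 2932) = (-2353 + 6*(-34))/(20*14² + 2932) = (-2353 - 204)/(20*196 + 2932) = -2557/(3920 + 2932) = -2557/6852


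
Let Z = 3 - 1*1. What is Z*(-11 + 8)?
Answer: -6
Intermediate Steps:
Z = 2 (Z = 3 - 1 = 2)
Z*(-11 + 8) = 2*(-11 + 8) = 2*(-3) = -6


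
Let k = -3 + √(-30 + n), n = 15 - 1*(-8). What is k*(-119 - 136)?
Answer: 765 - 255*I*√7 ≈ 765.0 - 674.67*I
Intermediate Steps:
n = 23 (n = 15 + 8 = 23)
k = -3 + I*√7 (k = -3 + √(-30 + 23) = -3 + √(-7) = -3 + I*√7 ≈ -3.0 + 2.6458*I)
k*(-119 - 136) = (-3 + I*√7)*(-119 - 136) = (-3 + I*√7)*(-255) = 765 - 255*I*√7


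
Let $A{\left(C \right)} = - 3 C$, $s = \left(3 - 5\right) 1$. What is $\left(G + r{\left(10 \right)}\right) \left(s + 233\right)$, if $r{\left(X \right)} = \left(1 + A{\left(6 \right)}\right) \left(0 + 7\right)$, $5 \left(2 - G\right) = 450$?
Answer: $-47817$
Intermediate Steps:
$s = -2$ ($s = \left(-2\right) 1 = -2$)
$G = -88$ ($G = 2 - 90 = -88$)
$r{\left(X \right)} = -119$ ($r{\left(X \right)} = \left(1 - 18\right) \left(0 + 7\right) = \left(1 - 18\right) 7 = \left(-17\right) 7 = -119$)
$\left(G + r{\left(10 \right)}\right) \left(s + 233\right) = \left(-88 - 119\right) \left(-2 + 233\right) = \left(-207\right) 231 = -47817$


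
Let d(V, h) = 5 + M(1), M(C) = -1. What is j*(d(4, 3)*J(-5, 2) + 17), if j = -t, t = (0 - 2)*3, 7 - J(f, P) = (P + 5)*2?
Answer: -66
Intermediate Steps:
J(f, P) = -3 - 2*P (J(f, P) = 7 - (P + 5)*2 = 7 - (5 + P)*2 = 7 - (10 + 2*P) = 7 + (-10 - 2*P) = -3 - 2*P)
t = -6 (t = -2*3 = -6)
d(V, h) = 4 (d(V, h) = 5 - 1 = 4)
j = 6 (j = -1*(-6) = 6)
j*(d(4, 3)*J(-5, 2) + 17) = 6*(4*(-3 - 2*2) + 17) = 6*(4*(-3 - 4) + 17) = 6*(4*(-7) + 17) = 6*(-28 + 17) = 6*(-11) = -66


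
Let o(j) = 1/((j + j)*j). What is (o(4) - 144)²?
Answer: 21224449/1024 ≈ 20727.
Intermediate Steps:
o(j) = 1/(2*j²) (o(j) = 1/(((2*j))*j) = (1/(2*j))/j = 1/(2*j²))
(o(4) - 144)² = ((½)/4² - 144)² = ((½)*(1/16) - 144)² = (1/32 - 144)² = (-4607/32)² = 21224449/1024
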